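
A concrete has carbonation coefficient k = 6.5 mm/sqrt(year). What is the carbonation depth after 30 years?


depth = k * sqrt(t)
= 6.5 * sqrt(30)
= 35.6 mm

35.6


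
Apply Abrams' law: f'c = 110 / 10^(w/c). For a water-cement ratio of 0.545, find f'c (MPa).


f'c = 110 / 10^0.545
= 110 / 3.508
= 31.36 MPa

31.36


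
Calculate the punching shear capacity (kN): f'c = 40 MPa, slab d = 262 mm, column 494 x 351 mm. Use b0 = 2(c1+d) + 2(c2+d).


b0 = 2*(494 + 262) + 2*(351 + 262) = 2738 mm
Vc = 0.33 * sqrt(40) * 2738 * 262 / 1000
= 1497.2 kN

1497.2


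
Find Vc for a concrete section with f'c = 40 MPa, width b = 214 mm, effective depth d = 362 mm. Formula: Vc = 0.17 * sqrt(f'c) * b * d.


Vc = 0.17 * sqrt(40) * 214 * 362 / 1000
= 83.29 kN

83.29


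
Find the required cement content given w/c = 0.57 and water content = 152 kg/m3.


Cement = water / (w/c)
= 152 / 0.57
= 266.7 kg/m3

266.7


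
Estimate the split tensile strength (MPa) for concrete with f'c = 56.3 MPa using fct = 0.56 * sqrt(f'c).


fct = 0.56 * sqrt(56.3)
= 0.56 * 7.503
= 4.202 MPa

4.202


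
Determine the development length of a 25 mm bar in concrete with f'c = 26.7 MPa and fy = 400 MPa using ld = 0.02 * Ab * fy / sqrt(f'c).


Ab = pi * 25^2 / 4 = 490.874 mm2
ld = 0.02 * 490.874 * 400 / sqrt(26.7)
= 760.0 mm

760.0


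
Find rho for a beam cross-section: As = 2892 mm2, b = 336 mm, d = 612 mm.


rho = As / (b * d)
= 2892 / (336 * 612)
= 0.0141

0.0141


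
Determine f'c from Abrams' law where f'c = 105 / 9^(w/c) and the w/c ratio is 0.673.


f'c = 105 / 9^0.673
= 105 / 4.387
= 23.93 MPa

23.93


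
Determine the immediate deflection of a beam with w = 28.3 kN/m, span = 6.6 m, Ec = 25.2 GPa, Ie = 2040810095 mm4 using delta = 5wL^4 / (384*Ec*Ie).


Convert: L = 6.6 m = 6600 mm, Ec = 25.2 GPa = 25200 MPa
delta = 5 * 28.3 * 6600^4 / (384 * 25200 * 2040810095)
= 13.6 mm

13.6


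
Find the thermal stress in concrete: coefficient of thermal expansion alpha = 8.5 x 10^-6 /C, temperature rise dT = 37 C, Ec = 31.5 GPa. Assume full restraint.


sigma = alpha * dT * Ec
= 8.5e-6 * 37 * 31.5 * 1000
= 9.907 MPa

9.907


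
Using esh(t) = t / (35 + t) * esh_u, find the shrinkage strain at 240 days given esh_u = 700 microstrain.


esh(240) = 240 / (35 + 240) * 700
= 240 / 275 * 700
= 610.9 microstrain

610.9


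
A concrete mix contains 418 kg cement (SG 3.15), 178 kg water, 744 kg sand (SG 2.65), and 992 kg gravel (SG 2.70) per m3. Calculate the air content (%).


Vol cement = 418 / (3.15 * 1000) = 0.132698 m3
Vol water = 178 / 1000 = 0.178 m3
Vol sand = 744 / (2.65 * 1000) = 0.280755 m3
Vol gravel = 992 / (2.70 * 1000) = 0.367407 m3
Total solid + water volume = 0.958861 m3
Air = (1 - 0.958861) * 100 = 4.11%

4.11


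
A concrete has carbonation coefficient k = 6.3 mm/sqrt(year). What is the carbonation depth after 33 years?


depth = k * sqrt(t)
= 6.3 * sqrt(33)
= 36.19 mm

36.19


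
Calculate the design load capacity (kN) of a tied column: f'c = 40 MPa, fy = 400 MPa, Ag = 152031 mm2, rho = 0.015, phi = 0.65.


Ast = rho * Ag = 0.015 * 152031 = 2280.465 mm2
phi*Pn = 0.65 * 0.80 * (0.85 * 40 * (152031 - 2280.465) + 400 * 2280.465) / 1000
= 3121.93 kN

3121.93


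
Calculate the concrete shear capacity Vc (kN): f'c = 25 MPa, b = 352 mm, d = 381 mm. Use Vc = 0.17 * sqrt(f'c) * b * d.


Vc = 0.17 * sqrt(25) * 352 * 381 / 1000
= 114.0 kN

114.0


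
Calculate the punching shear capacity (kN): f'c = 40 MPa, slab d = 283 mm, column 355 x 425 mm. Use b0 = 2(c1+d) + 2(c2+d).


b0 = 2*(355 + 283) + 2*(425 + 283) = 2692 mm
Vc = 0.33 * sqrt(40) * 2692 * 283 / 1000
= 1590.03 kN

1590.03


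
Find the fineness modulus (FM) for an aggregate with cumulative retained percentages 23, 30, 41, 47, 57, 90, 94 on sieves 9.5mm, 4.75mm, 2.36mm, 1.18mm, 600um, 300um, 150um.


FM = sum(cumulative % retained) / 100
= 382 / 100
= 3.82

3.82


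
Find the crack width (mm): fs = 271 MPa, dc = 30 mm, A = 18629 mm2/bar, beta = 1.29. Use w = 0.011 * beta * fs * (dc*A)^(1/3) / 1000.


w = 0.011 * beta * fs * (dc * A)^(1/3) / 1000
= 0.011 * 1.29 * 271 * (30 * 18629)^(1/3) / 1000
= 0.317 mm

0.317


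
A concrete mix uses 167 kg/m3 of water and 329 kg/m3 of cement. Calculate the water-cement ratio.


w/c = water / cement
w/c = 167 / 329 = 0.508

0.508


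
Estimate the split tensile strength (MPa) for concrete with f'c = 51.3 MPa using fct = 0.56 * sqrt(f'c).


fct = 0.56 * sqrt(51.3)
= 0.56 * 7.162
= 4.011 MPa

4.011


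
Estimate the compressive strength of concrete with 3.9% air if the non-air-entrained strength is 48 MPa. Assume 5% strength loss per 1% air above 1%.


Strength loss = (3.9 - 1) * 5 = 14.5%
f'c = 48 * (1 - 14.5/100)
= 41.04 MPa

41.04


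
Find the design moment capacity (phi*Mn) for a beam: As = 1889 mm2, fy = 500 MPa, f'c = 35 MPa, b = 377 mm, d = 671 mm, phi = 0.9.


a = As * fy / (0.85 * f'c * b)
= 1889 * 500 / (0.85 * 35 * 377)
= 84.2119 mm
Mn = As * fy * (d - a/2) / 10^6
= 593.9904 kN-m
phi*Mn = 0.9 * 593.9904 = 534.59 kN-m

534.59


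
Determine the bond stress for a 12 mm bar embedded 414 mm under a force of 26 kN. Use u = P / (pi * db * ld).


u = P / (pi * db * ld)
= 26 * 1000 / (pi * 12 * 414)
= 1.666 MPa

1.666


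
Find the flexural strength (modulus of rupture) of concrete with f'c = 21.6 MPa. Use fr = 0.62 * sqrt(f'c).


fr = 0.62 * sqrt(21.6)
= 2.881 MPa

2.881


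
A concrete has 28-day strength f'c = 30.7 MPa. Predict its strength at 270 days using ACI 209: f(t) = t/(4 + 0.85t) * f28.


f(270) = 270 / (4 + 0.85 * 270) * 30.7
= 270 / 233.5 * 30.7
= 35.5 MPa

35.5


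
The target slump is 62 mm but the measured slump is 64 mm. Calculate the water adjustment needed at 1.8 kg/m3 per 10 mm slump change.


Difference = 62 - 64 = -2 mm
Water adjustment = -2 * 1.8 / 10 = -0.4 kg/m3

-0.4


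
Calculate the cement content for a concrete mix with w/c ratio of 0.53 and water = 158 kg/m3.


Cement = water / (w/c)
= 158 / 0.53
= 298.1 kg/m3

298.1


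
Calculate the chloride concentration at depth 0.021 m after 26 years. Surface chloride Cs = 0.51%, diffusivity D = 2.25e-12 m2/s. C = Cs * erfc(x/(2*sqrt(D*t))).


t_seconds = 26 * 365.25 * 24 * 3600 = 820497600.0 s
arg = 0.021 / (2 * sqrt(2.25e-12 * 820497600.0))
= 0.2444
erfc(0.2444) = 0.7296
C = 0.51 * 0.7296 = 0.3721%

0.3721


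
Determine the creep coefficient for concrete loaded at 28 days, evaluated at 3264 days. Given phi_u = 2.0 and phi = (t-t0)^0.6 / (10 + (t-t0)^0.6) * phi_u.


dt = 3264 - 28 = 3236
phi = 3236^0.6 / (10 + 3236^0.6) * 2.0
= 1.855

1.855


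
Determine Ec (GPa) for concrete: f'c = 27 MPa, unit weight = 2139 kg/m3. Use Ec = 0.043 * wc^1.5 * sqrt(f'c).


Ec = 0.043 * 2139^1.5 * sqrt(27) / 1000
= 22.1 GPa

22.1


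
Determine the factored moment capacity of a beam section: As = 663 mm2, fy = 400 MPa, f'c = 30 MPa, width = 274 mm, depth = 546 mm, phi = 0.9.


a = As * fy / (0.85 * f'c * b)
= 663 * 400 / (0.85 * 30 * 274)
= 37.9562 mm
Mn = As * fy * (d - a/2) / 10^6
= 139.7662 kN-m
phi*Mn = 0.9 * 139.7662 = 125.79 kN-m

125.79


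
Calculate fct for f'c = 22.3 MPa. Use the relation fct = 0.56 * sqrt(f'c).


fct = 0.56 * sqrt(22.3)
= 0.56 * 4.722
= 2.644 MPa

2.644


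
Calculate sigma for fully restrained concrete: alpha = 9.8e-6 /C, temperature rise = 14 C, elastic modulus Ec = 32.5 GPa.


sigma = alpha * dT * Ec
= 9.8e-6 * 14 * 32.5 * 1000
= 4.459 MPa

4.459


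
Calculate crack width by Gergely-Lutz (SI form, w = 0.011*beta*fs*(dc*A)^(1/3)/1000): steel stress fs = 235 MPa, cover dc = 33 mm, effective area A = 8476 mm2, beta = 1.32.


w = 0.011 * beta * fs * (dc * A)^(1/3) / 1000
= 0.011 * 1.32 * 235 * (33 * 8476)^(1/3) / 1000
= 0.223 mm

0.223


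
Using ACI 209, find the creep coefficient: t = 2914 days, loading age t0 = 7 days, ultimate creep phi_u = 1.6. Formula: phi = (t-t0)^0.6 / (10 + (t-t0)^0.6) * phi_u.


dt = 2914 - 7 = 2907
phi = 2907^0.6 / (10 + 2907^0.6) * 1.6
= 1.477

1.477


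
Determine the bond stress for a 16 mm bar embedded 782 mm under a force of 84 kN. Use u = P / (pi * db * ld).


u = P / (pi * db * ld)
= 84 * 1000 / (pi * 16 * 782)
= 2.137 MPa

2.137


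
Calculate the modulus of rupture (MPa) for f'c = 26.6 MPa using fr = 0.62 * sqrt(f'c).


fr = 0.62 * sqrt(26.6)
= 3.198 MPa

3.198


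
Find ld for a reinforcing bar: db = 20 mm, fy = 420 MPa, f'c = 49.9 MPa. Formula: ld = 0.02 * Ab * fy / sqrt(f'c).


Ab = pi * 20^2 / 4 = 314.159 mm2
ld = 0.02 * 314.159 * 420 / sqrt(49.9)
= 373.6 mm

373.6


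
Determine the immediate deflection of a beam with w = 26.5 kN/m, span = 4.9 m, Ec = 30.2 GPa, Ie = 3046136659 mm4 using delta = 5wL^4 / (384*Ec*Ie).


Convert: L = 4.9 m = 4900 mm, Ec = 30.2 GPa = 30200 MPa
delta = 5 * 26.5 * 4900^4 / (384 * 30200 * 3046136659)
= 2.16 mm

2.16


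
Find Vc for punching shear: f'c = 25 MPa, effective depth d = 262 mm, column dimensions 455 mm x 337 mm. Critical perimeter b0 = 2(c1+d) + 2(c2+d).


b0 = 2*(455 + 262) + 2*(337 + 262) = 2632 mm
Vc = 0.33 * sqrt(25) * 2632 * 262 / 1000
= 1137.81 kN

1137.81


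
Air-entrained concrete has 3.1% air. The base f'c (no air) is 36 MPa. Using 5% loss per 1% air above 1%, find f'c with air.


Strength loss = (3.1 - 1) * 5 = 10.5%
f'c = 36 * (1 - 10.5/100)
= 32.22 MPa

32.22


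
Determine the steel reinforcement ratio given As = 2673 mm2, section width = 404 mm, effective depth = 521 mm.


rho = As / (b * d)
= 2673 / (404 * 521)
= 0.0127

0.0127


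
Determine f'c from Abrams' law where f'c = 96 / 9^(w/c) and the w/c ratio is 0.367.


f'c = 96 / 9^0.367
= 96 / 2.24
= 42.86 MPa

42.86


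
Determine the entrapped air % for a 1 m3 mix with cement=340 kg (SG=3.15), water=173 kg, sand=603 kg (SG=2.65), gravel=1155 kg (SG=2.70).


Vol cement = 340 / (3.15 * 1000) = 0.107937 m3
Vol water = 173 / 1000 = 0.173 m3
Vol sand = 603 / (2.65 * 1000) = 0.227547 m3
Vol gravel = 1155 / (2.70 * 1000) = 0.427778 m3
Total solid + water volume = 0.936261 m3
Air = (1 - 0.936261) * 100 = 6.37%

6.37


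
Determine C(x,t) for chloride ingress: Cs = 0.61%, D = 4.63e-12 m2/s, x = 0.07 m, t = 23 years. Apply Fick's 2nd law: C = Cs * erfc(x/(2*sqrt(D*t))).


t_seconds = 23 * 365.25 * 24 * 3600 = 725824800.0 s
arg = 0.07 / (2 * sqrt(4.63e-12 * 725824800.0))
= 0.6038
erfc(0.6038) = 0.3932
C = 0.61 * 0.3932 = 0.2398%

0.2398


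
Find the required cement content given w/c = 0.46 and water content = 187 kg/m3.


Cement = water / (w/c)
= 187 / 0.46
= 406.5 kg/m3

406.5


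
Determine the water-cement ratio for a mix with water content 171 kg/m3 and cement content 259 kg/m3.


w/c = water / cement
w/c = 171 / 259 = 0.66

0.66


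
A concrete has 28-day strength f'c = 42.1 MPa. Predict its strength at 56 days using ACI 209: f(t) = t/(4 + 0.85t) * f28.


f(56) = 56 / (4 + 0.85 * 56) * 42.1
= 56 / 51.6 * 42.1
= 45.69 MPa

45.69


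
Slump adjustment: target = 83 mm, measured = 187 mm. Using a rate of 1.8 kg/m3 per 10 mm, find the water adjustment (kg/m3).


Difference = 83 - 187 = -104 mm
Water adjustment = -104 * 1.8 / 10 = -18.7 kg/m3

-18.7


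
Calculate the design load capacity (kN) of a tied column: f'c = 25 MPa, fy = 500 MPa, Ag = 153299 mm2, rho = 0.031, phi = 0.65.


Ast = rho * Ag = 0.031 * 153299 = 4752.269 mm2
phi*Pn = 0.65 * 0.80 * (0.85 * 25 * (153299 - 4752.269) + 500 * 4752.269) / 1000
= 2877.03 kN

2877.03


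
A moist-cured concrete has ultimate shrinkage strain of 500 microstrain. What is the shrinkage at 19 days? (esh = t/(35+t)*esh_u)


esh(19) = 19 / (35 + 19) * 500
= 19 / 54 * 500
= 175.9 microstrain

175.9


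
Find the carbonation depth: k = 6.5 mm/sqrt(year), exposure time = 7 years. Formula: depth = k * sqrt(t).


depth = k * sqrt(t)
= 6.5 * sqrt(7)
= 17.2 mm

17.2


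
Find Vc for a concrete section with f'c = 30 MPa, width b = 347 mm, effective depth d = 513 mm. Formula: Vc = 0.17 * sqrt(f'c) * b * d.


Vc = 0.17 * sqrt(30) * 347 * 513 / 1000
= 165.75 kN

165.75


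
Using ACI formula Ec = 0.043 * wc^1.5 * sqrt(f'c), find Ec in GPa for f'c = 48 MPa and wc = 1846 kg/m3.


Ec = 0.043 * 1846^1.5 * sqrt(48) / 1000
= 23.63 GPa

23.63


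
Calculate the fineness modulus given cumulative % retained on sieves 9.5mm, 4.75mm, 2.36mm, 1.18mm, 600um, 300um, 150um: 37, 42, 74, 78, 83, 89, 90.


FM = sum(cumulative % retained) / 100
= 493 / 100
= 4.93

4.93


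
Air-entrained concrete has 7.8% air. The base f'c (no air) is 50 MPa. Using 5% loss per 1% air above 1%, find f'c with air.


Strength loss = (7.8 - 1) * 5 = 34.0%
f'c = 50 * (1 - 34.0/100)
= 33.0 MPa

33.0


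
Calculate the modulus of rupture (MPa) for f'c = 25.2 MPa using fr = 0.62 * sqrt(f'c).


fr = 0.62 * sqrt(25.2)
= 3.112 MPa

3.112


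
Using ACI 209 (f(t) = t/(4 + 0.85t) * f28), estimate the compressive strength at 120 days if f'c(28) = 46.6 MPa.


f(120) = 120 / (4 + 0.85 * 120) * 46.6
= 120 / 106.0 * 46.6
= 52.75 MPa

52.75


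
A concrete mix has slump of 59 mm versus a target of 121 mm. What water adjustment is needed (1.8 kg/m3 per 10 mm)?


Difference = 121 - 59 = 62 mm
Water adjustment = 62 * 1.8 / 10 = 11.2 kg/m3

11.2


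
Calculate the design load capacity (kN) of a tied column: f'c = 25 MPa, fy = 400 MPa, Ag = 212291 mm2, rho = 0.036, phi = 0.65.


Ast = rho * Ag = 0.036 * 212291 = 7642.476 mm2
phi*Pn = 0.65 * 0.80 * (0.85 * 25 * (212291 - 7642.476) + 400 * 7642.476) / 1000
= 3851.0 kN

3851.0


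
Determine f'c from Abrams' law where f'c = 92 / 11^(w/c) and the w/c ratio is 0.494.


f'c = 92 / 11^0.494
= 92 / 3.269
= 28.14 MPa

28.14


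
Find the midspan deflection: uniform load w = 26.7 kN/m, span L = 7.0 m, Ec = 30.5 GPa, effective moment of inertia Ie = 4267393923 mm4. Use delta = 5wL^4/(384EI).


Convert: L = 7.0 m = 7000 mm, Ec = 30.5 GPa = 30500 MPa
delta = 5 * 26.7 * 7000^4 / (384 * 30500 * 4267393923)
= 6.41 mm

6.41


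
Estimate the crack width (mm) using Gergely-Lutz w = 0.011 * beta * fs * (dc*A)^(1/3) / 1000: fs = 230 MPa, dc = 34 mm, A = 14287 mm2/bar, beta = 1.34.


w = 0.011 * beta * fs * (dc * A)^(1/3) / 1000
= 0.011 * 1.34 * 230 * (34 * 14287)^(1/3) / 1000
= 0.267 mm

0.267


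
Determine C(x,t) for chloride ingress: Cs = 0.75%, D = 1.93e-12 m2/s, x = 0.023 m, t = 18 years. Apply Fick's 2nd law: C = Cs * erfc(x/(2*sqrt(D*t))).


t_seconds = 18 * 365.25 * 24 * 3600 = 568036800.0 s
arg = 0.023 / (2 * sqrt(1.93e-12 * 568036800.0))
= 0.3473
erfc(0.3473) = 0.6233
C = 0.75 * 0.6233 = 0.4675%

0.4675


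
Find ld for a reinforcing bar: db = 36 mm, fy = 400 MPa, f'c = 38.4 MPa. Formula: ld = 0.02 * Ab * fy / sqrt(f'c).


Ab = pi * 36^2 / 4 = 1017.876 mm2
ld = 0.02 * 1017.876 * 400 / sqrt(38.4)
= 1314.1 mm

1314.1


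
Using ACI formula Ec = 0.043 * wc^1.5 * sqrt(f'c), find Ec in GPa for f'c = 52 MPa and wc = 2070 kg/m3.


Ec = 0.043 * 2070^1.5 * sqrt(52) / 1000
= 29.2 GPa

29.2


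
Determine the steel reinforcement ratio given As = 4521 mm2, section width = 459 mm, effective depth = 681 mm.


rho = As / (b * d)
= 4521 / (459 * 681)
= 0.0145

0.0145


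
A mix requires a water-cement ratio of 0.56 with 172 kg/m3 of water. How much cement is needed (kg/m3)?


Cement = water / (w/c)
= 172 / 0.56
= 307.1 kg/m3

307.1


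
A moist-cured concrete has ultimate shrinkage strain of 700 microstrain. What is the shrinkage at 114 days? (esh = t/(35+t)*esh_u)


esh(114) = 114 / (35 + 114) * 700
= 114 / 149 * 700
= 535.6 microstrain

535.6


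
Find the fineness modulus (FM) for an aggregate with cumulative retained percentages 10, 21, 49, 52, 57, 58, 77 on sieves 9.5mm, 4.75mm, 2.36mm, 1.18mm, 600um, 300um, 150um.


FM = sum(cumulative % retained) / 100
= 324 / 100
= 3.24

3.24


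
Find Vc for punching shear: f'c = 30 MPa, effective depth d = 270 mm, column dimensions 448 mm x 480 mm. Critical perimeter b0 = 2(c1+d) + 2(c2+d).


b0 = 2*(448 + 270) + 2*(480 + 270) = 2936 mm
Vc = 0.33 * sqrt(30) * 2936 * 270 / 1000
= 1432.83 kN

1432.83


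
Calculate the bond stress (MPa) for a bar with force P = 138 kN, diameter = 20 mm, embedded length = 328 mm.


u = P / (pi * db * ld)
= 138 * 1000 / (pi * 20 * 328)
= 6.696 MPa

6.696


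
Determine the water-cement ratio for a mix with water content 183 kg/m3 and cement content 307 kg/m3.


w/c = water / cement
w/c = 183 / 307 = 0.596

0.596


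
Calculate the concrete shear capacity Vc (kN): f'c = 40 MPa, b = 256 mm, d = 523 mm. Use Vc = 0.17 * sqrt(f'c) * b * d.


Vc = 0.17 * sqrt(40) * 256 * 523 / 1000
= 143.95 kN

143.95


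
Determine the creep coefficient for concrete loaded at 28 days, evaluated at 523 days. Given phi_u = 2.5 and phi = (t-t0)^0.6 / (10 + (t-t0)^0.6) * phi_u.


dt = 523 - 28 = 495
phi = 495^0.6 / (10 + 495^0.6) * 2.5
= 2.013

2.013


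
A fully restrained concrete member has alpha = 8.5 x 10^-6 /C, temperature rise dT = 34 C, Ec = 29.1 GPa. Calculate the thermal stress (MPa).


sigma = alpha * dT * Ec
= 8.5e-6 * 34 * 29.1 * 1000
= 8.41 MPa

8.41


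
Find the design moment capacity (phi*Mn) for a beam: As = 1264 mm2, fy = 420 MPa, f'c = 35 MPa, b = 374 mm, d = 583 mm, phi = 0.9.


a = As * fy / (0.85 * f'c * b)
= 1264 * 420 / (0.85 * 35 * 374)
= 47.7131 mm
Mn = As * fy * (d - a/2) / 10^6
= 296.8381 kN-m
phi*Mn = 0.9 * 296.8381 = 267.15 kN-m

267.15


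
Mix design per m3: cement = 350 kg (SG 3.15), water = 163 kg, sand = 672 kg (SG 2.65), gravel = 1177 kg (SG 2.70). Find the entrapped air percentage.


Vol cement = 350 / (3.15 * 1000) = 0.111111 m3
Vol water = 163 / 1000 = 0.163 m3
Vol sand = 672 / (2.65 * 1000) = 0.253585 m3
Vol gravel = 1177 / (2.70 * 1000) = 0.435926 m3
Total solid + water volume = 0.963622 m3
Air = (1 - 0.963622) * 100 = 3.64%

3.64


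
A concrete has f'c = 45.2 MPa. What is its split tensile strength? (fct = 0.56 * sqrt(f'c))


fct = 0.56 * sqrt(45.2)
= 0.56 * 6.723
= 3.765 MPa

3.765


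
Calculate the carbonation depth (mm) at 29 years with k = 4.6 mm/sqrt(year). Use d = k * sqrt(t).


depth = k * sqrt(t)
= 4.6 * sqrt(29)
= 24.77 mm

24.77


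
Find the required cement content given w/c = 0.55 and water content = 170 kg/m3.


Cement = water / (w/c)
= 170 / 0.55
= 309.1 kg/m3

309.1


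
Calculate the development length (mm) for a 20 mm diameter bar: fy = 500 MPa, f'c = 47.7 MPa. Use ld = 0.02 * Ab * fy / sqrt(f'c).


Ab = pi * 20^2 / 4 = 314.159 mm2
ld = 0.02 * 314.159 * 500 / sqrt(47.7)
= 454.9 mm

454.9


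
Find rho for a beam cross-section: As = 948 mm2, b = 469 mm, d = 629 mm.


rho = As / (b * d)
= 948 / (469 * 629)
= 0.0032

0.0032


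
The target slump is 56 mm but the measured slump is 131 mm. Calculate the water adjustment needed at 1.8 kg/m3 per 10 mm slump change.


Difference = 56 - 131 = -75 mm
Water adjustment = -75 * 1.8 / 10 = -13.5 kg/m3

-13.5


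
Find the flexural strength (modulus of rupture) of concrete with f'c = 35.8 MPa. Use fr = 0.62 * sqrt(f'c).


fr = 0.62 * sqrt(35.8)
= 3.71 MPa

3.71


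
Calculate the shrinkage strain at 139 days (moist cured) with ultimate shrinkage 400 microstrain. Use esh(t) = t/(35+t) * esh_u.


esh(139) = 139 / (35 + 139) * 400
= 139 / 174 * 400
= 319.5 microstrain

319.5


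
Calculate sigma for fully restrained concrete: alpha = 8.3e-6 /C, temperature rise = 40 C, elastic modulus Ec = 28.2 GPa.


sigma = alpha * dT * Ec
= 8.3e-6 * 40 * 28.2 * 1000
= 9.362 MPa

9.362


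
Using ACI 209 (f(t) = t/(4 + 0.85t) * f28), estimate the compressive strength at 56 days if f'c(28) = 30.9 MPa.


f(56) = 56 / (4 + 0.85 * 56) * 30.9
= 56 / 51.6 * 30.9
= 33.53 MPa

33.53


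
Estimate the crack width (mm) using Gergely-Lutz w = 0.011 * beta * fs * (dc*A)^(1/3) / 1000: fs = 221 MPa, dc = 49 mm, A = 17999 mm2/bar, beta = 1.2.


w = 0.011 * beta * fs * (dc * A)^(1/3) / 1000
= 0.011 * 1.2 * 221 * (49 * 17999)^(1/3) / 1000
= 0.28 mm

0.28


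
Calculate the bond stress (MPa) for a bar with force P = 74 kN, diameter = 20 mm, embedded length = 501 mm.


u = P / (pi * db * ld)
= 74 * 1000 / (pi * 20 * 501)
= 2.351 MPa

2.351


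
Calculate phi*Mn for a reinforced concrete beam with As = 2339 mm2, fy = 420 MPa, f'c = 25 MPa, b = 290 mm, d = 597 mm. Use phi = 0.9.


a = As * fy / (0.85 * f'c * b)
= 2339 * 420 / (0.85 * 25 * 290)
= 159.4126 mm
Mn = As * fy * (d - a/2) / 10^6
= 508.179 kN-m
phi*Mn = 0.9 * 508.179 = 457.36 kN-m

457.36


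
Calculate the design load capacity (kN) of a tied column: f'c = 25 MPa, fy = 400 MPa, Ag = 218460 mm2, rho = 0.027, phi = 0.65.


Ast = rho * Ag = 0.027 * 218460 = 5898.42 mm2
phi*Pn = 0.65 * 0.80 * (0.85 * 25 * (218460 - 5898.42) + 400 * 5898.42) / 1000
= 3575.68 kN

3575.68


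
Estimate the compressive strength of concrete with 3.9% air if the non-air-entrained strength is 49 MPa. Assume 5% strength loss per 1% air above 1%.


Strength loss = (3.9 - 1) * 5 = 14.5%
f'c = 49 * (1 - 14.5/100)
= 41.89 MPa

41.89


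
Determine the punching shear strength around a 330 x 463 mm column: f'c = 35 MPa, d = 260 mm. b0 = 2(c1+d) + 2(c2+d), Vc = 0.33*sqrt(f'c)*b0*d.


b0 = 2*(330 + 260) + 2*(463 + 260) = 2626 mm
Vc = 0.33 * sqrt(35) * 2626 * 260 / 1000
= 1332.96 kN

1332.96


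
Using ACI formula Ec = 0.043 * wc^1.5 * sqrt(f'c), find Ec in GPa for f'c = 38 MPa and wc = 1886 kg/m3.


Ec = 0.043 * 1886^1.5 * sqrt(38) / 1000
= 21.71 GPa

21.71


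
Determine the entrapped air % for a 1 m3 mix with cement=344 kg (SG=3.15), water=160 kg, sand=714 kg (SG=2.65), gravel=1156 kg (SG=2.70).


Vol cement = 344 / (3.15 * 1000) = 0.109206 m3
Vol water = 160 / 1000 = 0.16 m3
Vol sand = 714 / (2.65 * 1000) = 0.269434 m3
Vol gravel = 1156 / (2.70 * 1000) = 0.428148 m3
Total solid + water volume = 0.966788 m3
Air = (1 - 0.966788) * 100 = 3.32%

3.32


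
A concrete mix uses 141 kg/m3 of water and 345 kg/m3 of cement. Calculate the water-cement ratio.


w/c = water / cement
w/c = 141 / 345 = 0.409

0.409


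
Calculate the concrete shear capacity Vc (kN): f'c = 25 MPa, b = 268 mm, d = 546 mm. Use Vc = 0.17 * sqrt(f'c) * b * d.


Vc = 0.17 * sqrt(25) * 268 * 546 / 1000
= 124.38 kN

124.38


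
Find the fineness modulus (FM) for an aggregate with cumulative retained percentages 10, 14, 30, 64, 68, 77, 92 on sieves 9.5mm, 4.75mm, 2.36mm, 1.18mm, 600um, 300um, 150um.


FM = sum(cumulative % retained) / 100
= 355 / 100
= 3.55

3.55


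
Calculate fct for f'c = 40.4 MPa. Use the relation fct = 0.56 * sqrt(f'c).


fct = 0.56 * sqrt(40.4)
= 0.56 * 6.356
= 3.559 MPa

3.559


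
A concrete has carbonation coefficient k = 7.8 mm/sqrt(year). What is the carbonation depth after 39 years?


depth = k * sqrt(t)
= 7.8 * sqrt(39)
= 48.71 mm

48.71


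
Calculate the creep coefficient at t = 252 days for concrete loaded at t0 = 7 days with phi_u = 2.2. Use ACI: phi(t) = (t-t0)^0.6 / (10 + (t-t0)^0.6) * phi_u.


dt = 252 - 7 = 245
phi = 245^0.6 / (10 + 245^0.6) * 2.2
= 1.608

1.608


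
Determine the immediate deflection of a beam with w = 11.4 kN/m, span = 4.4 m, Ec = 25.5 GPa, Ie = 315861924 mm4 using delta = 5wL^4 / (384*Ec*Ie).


Convert: L = 4.4 m = 4400 mm, Ec = 25.5 GPa = 25500 MPa
delta = 5 * 11.4 * 4400^4 / (384 * 25500 * 315861924)
= 6.91 mm

6.91


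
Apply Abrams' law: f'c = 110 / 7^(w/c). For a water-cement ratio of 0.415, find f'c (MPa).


f'c = 110 / 7^0.415
= 110 / 2.242
= 49.05 MPa

49.05


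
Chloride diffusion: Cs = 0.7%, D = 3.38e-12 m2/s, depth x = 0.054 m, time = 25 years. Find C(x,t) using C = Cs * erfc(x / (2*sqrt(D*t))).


t_seconds = 25 * 365.25 * 24 * 3600 = 788940000.0 s
arg = 0.054 / (2 * sqrt(3.38e-12 * 788940000.0))
= 0.5229
erfc(0.5229) = 0.4596
C = 0.7 * 0.4596 = 0.3218%

0.3218


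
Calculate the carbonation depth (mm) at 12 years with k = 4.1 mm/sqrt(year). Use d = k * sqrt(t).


depth = k * sqrt(t)
= 4.1 * sqrt(12)
= 14.2 mm

14.2


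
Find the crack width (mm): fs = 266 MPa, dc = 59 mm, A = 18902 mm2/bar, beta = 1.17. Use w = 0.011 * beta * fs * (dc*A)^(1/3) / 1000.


w = 0.011 * beta * fs * (dc * A)^(1/3) / 1000
= 0.011 * 1.17 * 266 * (59 * 18902)^(1/3) / 1000
= 0.355 mm

0.355


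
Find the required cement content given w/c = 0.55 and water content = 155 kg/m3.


Cement = water / (w/c)
= 155 / 0.55
= 281.8 kg/m3

281.8


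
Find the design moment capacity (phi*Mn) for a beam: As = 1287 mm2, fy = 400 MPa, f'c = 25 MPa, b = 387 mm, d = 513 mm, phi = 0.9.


a = As * fy / (0.85 * f'c * b)
= 1287 * 400 / (0.85 * 25 * 387)
= 62.5992 mm
Mn = As * fy * (d - a/2) / 10^6
= 247.9794 kN-m
phi*Mn = 0.9 * 247.9794 = 223.18 kN-m

223.18


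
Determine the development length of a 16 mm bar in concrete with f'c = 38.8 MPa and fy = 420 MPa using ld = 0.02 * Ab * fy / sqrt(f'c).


Ab = pi * 16^2 / 4 = 201.062 mm2
ld = 0.02 * 201.062 * 420 / sqrt(38.8)
= 271.1 mm

271.1


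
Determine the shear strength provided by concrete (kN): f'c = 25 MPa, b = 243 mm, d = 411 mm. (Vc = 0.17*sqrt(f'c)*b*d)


Vc = 0.17 * sqrt(25) * 243 * 411 / 1000
= 84.89 kN

84.89


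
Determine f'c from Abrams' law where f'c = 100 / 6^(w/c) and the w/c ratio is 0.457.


f'c = 100 / 6^0.457
= 100 / 2.268
= 44.09 MPa

44.09


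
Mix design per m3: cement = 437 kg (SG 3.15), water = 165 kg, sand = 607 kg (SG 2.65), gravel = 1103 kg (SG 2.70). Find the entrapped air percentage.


Vol cement = 437 / (3.15 * 1000) = 0.13873 m3
Vol water = 165 / 1000 = 0.165 m3
Vol sand = 607 / (2.65 * 1000) = 0.229057 m3
Vol gravel = 1103 / (2.70 * 1000) = 0.408519 m3
Total solid + water volume = 0.941305 m3
Air = (1 - 0.941305) * 100 = 5.87%

5.87


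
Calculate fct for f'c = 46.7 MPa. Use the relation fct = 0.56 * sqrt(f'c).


fct = 0.56 * sqrt(46.7)
= 0.56 * 6.834
= 3.827 MPa

3.827


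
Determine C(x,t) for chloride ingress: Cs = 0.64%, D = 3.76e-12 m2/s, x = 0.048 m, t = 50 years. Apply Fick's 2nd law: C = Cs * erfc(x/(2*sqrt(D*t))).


t_seconds = 50 * 365.25 * 24 * 3600 = 1577880000.0 s
arg = 0.048 / (2 * sqrt(3.76e-12 * 1577880000.0))
= 0.3116
erfc(0.3116) = 0.6595
C = 0.64 * 0.6595 = 0.4221%

0.4221


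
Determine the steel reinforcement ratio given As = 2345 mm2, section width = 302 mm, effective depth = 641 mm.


rho = As / (b * d)
= 2345 / (302 * 641)
= 0.0121

0.0121


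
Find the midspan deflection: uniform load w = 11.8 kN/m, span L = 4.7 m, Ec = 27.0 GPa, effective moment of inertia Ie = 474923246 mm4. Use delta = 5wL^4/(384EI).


Convert: L = 4.7 m = 4700 mm, Ec = 27.0 GPa = 27000 MPa
delta = 5 * 11.8 * 4700^4 / (384 * 27000 * 474923246)
= 5.85 mm

5.85


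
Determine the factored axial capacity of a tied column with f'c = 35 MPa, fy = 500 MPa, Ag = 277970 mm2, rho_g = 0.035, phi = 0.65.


Ast = rho * Ag = 0.035 * 277970 = 9728.95 mm2
phi*Pn = 0.65 * 0.80 * (0.85 * 35 * (277970 - 9728.95) + 500 * 9728.95) / 1000
= 6679.22 kN

6679.22


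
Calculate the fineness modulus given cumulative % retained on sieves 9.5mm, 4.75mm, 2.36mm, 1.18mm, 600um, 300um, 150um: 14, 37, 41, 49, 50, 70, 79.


FM = sum(cumulative % retained) / 100
= 340 / 100
= 3.4

3.4


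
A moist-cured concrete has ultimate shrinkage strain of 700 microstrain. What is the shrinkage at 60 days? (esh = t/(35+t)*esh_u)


esh(60) = 60 / (35 + 60) * 700
= 60 / 95 * 700
= 442.1 microstrain

442.1


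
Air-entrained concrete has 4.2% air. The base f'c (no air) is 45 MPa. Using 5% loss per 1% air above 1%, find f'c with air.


Strength loss = (4.2 - 1) * 5 = 16.0%
f'c = 45 * (1 - 16.0/100)
= 37.8 MPa

37.8


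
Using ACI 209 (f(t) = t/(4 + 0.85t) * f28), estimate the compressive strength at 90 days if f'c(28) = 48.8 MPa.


f(90) = 90 / (4 + 0.85 * 90) * 48.8
= 90 / 80.5 * 48.8
= 54.56 MPa

54.56


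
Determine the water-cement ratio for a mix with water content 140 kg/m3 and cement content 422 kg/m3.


w/c = water / cement
w/c = 140 / 422 = 0.332

0.332


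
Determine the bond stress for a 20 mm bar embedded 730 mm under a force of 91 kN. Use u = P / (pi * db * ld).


u = P / (pi * db * ld)
= 91 * 1000 / (pi * 20 * 730)
= 1.984 MPa

1.984


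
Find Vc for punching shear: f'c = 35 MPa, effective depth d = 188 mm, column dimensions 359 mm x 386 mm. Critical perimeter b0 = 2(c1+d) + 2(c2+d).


b0 = 2*(359 + 188) + 2*(386 + 188) = 2242 mm
Vc = 0.33 * sqrt(35) * 2242 * 188 / 1000
= 822.89 kN

822.89


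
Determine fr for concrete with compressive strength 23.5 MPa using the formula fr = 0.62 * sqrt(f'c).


fr = 0.62 * sqrt(23.5)
= 3.006 MPa

3.006


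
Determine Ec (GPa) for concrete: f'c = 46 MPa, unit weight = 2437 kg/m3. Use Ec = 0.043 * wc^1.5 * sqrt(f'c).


Ec = 0.043 * 2437^1.5 * sqrt(46) / 1000
= 35.09 GPa

35.09


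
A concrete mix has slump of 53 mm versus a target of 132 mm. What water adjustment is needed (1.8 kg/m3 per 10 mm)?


Difference = 132 - 53 = 79 mm
Water adjustment = 79 * 1.8 / 10 = 14.2 kg/m3

14.2


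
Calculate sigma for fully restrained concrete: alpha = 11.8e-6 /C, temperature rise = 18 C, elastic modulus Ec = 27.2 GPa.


sigma = alpha * dT * Ec
= 11.8e-6 * 18 * 27.2 * 1000
= 5.777 MPa

5.777


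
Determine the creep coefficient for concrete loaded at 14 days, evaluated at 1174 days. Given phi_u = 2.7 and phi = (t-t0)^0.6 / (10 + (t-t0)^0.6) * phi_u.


dt = 1174 - 14 = 1160
phi = 1160^0.6 / (10 + 1160^0.6) * 2.7
= 2.358

2.358


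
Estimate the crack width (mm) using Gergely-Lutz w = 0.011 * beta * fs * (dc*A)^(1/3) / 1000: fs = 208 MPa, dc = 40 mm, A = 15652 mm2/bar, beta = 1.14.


w = 0.011 * beta * fs * (dc * A)^(1/3) / 1000
= 0.011 * 1.14 * 208 * (40 * 15652)^(1/3) / 1000
= 0.223 mm

0.223


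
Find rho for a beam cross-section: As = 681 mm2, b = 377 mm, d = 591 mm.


rho = As / (b * d)
= 681 / (377 * 591)
= 0.0031

0.0031


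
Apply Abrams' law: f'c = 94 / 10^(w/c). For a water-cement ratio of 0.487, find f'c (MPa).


f'c = 94 / 10^0.487
= 94 / 3.069
= 30.63 MPa

30.63


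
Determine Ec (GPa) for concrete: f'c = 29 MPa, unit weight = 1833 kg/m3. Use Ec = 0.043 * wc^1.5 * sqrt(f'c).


Ec = 0.043 * 1833^1.5 * sqrt(29) / 1000
= 18.17 GPa

18.17


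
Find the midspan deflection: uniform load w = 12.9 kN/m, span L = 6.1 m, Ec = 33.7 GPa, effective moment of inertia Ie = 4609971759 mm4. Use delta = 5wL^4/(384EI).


Convert: L = 6.1 m = 6100 mm, Ec = 33.7 GPa = 33700 MPa
delta = 5 * 12.9 * 6100^4 / (384 * 33700 * 4609971759)
= 1.5 mm

1.5


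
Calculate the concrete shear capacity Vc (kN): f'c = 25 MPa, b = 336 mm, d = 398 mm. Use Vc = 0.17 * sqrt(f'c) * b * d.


Vc = 0.17 * sqrt(25) * 336 * 398 / 1000
= 113.67 kN

113.67


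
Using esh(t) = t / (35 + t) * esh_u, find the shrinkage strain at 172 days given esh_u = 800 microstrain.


esh(172) = 172 / (35 + 172) * 800
= 172 / 207 * 800
= 664.7 microstrain

664.7


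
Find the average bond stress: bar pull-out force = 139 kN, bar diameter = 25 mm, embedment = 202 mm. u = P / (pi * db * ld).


u = P / (pi * db * ld)
= 139 * 1000 / (pi * 25 * 202)
= 8.761 MPa

8.761


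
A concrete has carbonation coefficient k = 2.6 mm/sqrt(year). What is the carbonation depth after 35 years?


depth = k * sqrt(t)
= 2.6 * sqrt(35)
= 15.38 mm

15.38


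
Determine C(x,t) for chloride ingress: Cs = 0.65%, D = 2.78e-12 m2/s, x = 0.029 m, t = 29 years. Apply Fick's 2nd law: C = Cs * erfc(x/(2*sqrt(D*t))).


t_seconds = 29 * 365.25 * 24 * 3600 = 915170400.0 s
arg = 0.029 / (2 * sqrt(2.78e-12 * 915170400.0))
= 0.2875
erfc(0.2875) = 0.6843
C = 0.65 * 0.6843 = 0.4448%

0.4448


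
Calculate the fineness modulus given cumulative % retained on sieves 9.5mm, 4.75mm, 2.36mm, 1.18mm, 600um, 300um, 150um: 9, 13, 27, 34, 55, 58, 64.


FM = sum(cumulative % retained) / 100
= 260 / 100
= 2.6

2.6


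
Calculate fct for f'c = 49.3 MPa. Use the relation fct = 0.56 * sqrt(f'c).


fct = 0.56 * sqrt(49.3)
= 0.56 * 7.021
= 3.932 MPa

3.932


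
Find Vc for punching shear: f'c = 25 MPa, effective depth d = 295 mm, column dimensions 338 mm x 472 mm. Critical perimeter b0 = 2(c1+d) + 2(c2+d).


b0 = 2*(338 + 295) + 2*(472 + 295) = 2800 mm
Vc = 0.33 * sqrt(25) * 2800 * 295 / 1000
= 1362.9 kN

1362.9


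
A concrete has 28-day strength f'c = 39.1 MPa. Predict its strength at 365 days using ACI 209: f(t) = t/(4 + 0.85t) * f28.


f(365) = 365 / (4 + 0.85 * 365) * 39.1
= 365 / 314.25 * 39.1
= 45.41 MPa

45.41


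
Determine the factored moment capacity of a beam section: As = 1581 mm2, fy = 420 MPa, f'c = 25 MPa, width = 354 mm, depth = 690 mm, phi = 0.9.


a = As * fy / (0.85 * f'c * b)
= 1581 * 420 / (0.85 * 25 * 354)
= 88.2712 mm
Mn = As * fy * (d - a/2) / 10^6
= 428.8669 kN-m
phi*Mn = 0.9 * 428.8669 = 385.98 kN-m

385.98


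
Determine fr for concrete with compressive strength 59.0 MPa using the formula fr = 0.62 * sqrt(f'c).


fr = 0.62 * sqrt(59.0)
= 4.762 MPa

4.762


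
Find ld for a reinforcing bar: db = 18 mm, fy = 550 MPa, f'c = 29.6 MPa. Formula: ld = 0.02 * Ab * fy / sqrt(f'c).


Ab = pi * 18^2 / 4 = 254.469 mm2
ld = 0.02 * 254.469 * 550 / sqrt(29.6)
= 514.5 mm

514.5


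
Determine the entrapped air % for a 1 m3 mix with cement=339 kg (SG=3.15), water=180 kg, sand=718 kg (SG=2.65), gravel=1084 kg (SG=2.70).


Vol cement = 339 / (3.15 * 1000) = 0.107619 m3
Vol water = 180 / 1000 = 0.18 m3
Vol sand = 718 / (2.65 * 1000) = 0.270943 m3
Vol gravel = 1084 / (2.70 * 1000) = 0.401481 m3
Total solid + water volume = 0.960044 m3
Air = (1 - 0.960044) * 100 = 4.0%

4.0


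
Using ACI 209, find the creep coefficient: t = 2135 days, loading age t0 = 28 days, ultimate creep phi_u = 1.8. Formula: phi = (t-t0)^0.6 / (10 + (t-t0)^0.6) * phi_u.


dt = 2135 - 28 = 2107
phi = 2107^0.6 / (10 + 2107^0.6) * 1.8
= 1.634

1.634


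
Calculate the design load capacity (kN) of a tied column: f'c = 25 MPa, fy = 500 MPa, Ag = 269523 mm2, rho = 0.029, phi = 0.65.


Ast = rho * Ag = 0.029 * 269523 = 7816.167 mm2
phi*Pn = 0.65 * 0.80 * (0.85 * 25 * (269523 - 7816.167) + 500 * 7816.167) / 1000
= 4924.06 kN

4924.06


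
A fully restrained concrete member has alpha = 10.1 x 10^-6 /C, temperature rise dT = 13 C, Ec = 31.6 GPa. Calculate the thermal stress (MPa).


sigma = alpha * dT * Ec
= 10.1e-6 * 13 * 31.6 * 1000
= 4.149 MPa

4.149


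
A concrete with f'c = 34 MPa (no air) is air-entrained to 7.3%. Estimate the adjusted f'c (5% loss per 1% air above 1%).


Strength loss = (7.3 - 1) * 5 = 31.5%
f'c = 34 * (1 - 31.5/100)
= 23.29 MPa

23.29


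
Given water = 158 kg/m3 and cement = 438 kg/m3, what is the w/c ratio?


w/c = water / cement
w/c = 158 / 438 = 0.361

0.361


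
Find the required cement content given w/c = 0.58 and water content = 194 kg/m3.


Cement = water / (w/c)
= 194 / 0.58
= 334.5 kg/m3

334.5


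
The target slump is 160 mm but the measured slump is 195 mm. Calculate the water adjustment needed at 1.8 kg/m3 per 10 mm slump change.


Difference = 160 - 195 = -35 mm
Water adjustment = -35 * 1.8 / 10 = -6.3 kg/m3

-6.3


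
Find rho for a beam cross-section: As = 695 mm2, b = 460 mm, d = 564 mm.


rho = As / (b * d)
= 695 / (460 * 564)
= 0.0027

0.0027


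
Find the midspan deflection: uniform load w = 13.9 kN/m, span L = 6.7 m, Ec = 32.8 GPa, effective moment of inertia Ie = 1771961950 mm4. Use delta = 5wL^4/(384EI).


Convert: L = 6.7 m = 6700 mm, Ec = 32.8 GPa = 32800 MPa
delta = 5 * 13.9 * 6700^4 / (384 * 32800 * 1771961950)
= 6.28 mm

6.28


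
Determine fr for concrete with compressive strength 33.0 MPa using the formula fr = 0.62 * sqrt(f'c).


fr = 0.62 * sqrt(33.0)
= 3.562 MPa

3.562


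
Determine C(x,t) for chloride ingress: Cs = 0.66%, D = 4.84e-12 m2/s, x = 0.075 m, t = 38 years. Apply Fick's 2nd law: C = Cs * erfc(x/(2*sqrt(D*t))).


t_seconds = 38 * 365.25 * 24 * 3600 = 1199188800.0 s
arg = 0.075 / (2 * sqrt(4.84e-12 * 1199188800.0))
= 0.4922
erfc(0.4922) = 0.4864
C = 0.66 * 0.4864 = 0.321%

0.321


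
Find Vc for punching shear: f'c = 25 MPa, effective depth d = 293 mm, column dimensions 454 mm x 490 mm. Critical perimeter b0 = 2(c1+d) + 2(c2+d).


b0 = 2*(454 + 293) + 2*(490 + 293) = 3060 mm
Vc = 0.33 * sqrt(25) * 3060 * 293 / 1000
= 1479.36 kN

1479.36


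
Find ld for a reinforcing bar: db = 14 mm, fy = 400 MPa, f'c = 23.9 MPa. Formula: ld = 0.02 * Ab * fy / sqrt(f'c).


Ab = pi * 14^2 / 4 = 153.938 mm2
ld = 0.02 * 153.938 * 400 / sqrt(23.9)
= 251.9 mm

251.9


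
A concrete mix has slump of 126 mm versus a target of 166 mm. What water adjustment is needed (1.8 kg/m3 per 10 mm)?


Difference = 166 - 126 = 40 mm
Water adjustment = 40 * 1.8 / 10 = 7.2 kg/m3

7.2


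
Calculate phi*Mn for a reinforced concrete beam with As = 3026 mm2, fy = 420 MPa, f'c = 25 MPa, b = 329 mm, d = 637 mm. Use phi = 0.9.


a = As * fy / (0.85 * f'c * b)
= 3026 * 420 / (0.85 * 25 * 329)
= 181.7872 mm
Mn = As * fy * (d - a/2) / 10^6
= 694.0575 kN-m
phi*Mn = 0.9 * 694.0575 = 624.65 kN-m

624.65


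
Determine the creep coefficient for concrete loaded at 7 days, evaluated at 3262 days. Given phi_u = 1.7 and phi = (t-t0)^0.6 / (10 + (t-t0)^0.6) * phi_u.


dt = 3262 - 7 = 3255
phi = 3255^0.6 / (10 + 3255^0.6) * 1.7
= 1.577

1.577


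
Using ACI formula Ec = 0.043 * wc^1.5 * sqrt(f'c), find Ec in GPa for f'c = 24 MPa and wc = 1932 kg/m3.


Ec = 0.043 * 1932^1.5 * sqrt(24) / 1000
= 17.89 GPa

17.89


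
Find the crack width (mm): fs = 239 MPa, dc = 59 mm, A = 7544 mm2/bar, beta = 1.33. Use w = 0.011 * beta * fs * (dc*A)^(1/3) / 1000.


w = 0.011 * beta * fs * (dc * A)^(1/3) / 1000
= 0.011 * 1.33 * 239 * (59 * 7544)^(1/3) / 1000
= 0.267 mm

0.267


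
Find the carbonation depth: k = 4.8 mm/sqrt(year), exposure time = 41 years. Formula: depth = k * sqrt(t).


depth = k * sqrt(t)
= 4.8 * sqrt(41)
= 30.73 mm

30.73


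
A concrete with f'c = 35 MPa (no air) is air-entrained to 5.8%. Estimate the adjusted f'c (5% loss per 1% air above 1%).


Strength loss = (5.8 - 1) * 5 = 24.0%
f'c = 35 * (1 - 24.0/100)
= 26.6 MPa

26.6


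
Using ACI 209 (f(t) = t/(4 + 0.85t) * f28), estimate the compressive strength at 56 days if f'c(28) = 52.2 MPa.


f(56) = 56 / (4 + 0.85 * 56) * 52.2
= 56 / 51.6 * 52.2
= 56.65 MPa

56.65


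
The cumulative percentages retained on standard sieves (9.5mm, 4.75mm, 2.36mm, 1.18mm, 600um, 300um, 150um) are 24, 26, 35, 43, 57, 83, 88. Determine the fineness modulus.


FM = sum(cumulative % retained) / 100
= 356 / 100
= 3.56

3.56


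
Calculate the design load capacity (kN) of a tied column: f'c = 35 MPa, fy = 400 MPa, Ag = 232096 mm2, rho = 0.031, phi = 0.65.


Ast = rho * Ag = 0.031 * 232096 = 7194.976 mm2
phi*Pn = 0.65 * 0.80 * (0.85 * 35 * (232096 - 7194.976) + 400 * 7194.976) / 1000
= 4975.77 kN

4975.77


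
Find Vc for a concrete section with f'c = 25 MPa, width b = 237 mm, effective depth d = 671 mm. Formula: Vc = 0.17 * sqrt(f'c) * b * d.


Vc = 0.17 * sqrt(25) * 237 * 671 / 1000
= 135.17 kN

135.17


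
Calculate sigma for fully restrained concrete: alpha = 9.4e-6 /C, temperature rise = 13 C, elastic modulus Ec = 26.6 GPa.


sigma = alpha * dT * Ec
= 9.4e-6 * 13 * 26.6 * 1000
= 3.251 MPa

3.251


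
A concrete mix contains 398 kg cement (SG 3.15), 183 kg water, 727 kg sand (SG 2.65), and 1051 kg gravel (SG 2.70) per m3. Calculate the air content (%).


Vol cement = 398 / (3.15 * 1000) = 0.126349 m3
Vol water = 183 / 1000 = 0.183 m3
Vol sand = 727 / (2.65 * 1000) = 0.27434 m3
Vol gravel = 1051 / (2.70 * 1000) = 0.389259 m3
Total solid + water volume = 0.972948 m3
Air = (1 - 0.972948) * 100 = 2.71%

2.71


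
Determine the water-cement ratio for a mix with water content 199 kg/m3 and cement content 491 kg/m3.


w/c = water / cement
w/c = 199 / 491 = 0.405

0.405
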